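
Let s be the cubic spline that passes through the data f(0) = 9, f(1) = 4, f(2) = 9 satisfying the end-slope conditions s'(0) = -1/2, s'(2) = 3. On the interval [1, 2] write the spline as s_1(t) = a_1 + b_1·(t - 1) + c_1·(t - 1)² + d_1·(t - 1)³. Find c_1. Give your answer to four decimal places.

13.2500

Write M_i for s''(x_i). With h_i = 1, 1 and divided differences Δ_i = -5, 5, the continuity of s' gives the tridiagonal system
  1·M_0 + 4·M_1 + 1·M_2 = 6(Δ_1 - Δ_0) = 60
Clamped end conditions give two more equations: 2h_0·M_0 + h_0·M_1 = 6(Δ_0 - s'(0)) = -27 and h_1·M_1 + 2h_1·M_2 = 6(s'(2) - Δ_1) = -12.
Forward elimination and back-substitution give M_0 = -107/4, M_1 = 53/2, M_2 = -77/4.
On [1, 2], with s_1(t) = a_1 + b_1·(t - 1) + c_1·(t - 1)² + d_1·(t - 1)³: c_1 = M_1/2 = 53/4, d_1 = (M_2 - M_1)/(6h_1) = -61/8, b_1 = Δ_1 - h_1(2M_1 + M_2)/6 = -5/8.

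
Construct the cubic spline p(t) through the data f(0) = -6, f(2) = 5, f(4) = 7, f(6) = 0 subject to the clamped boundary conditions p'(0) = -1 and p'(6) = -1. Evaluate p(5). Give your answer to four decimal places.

2.9750

Let M_i = p''(x_i). Step sizes h_i = 2, 2, 2; slopes of the chords Δ_i = (y_(i+1) - y_i)/h_i = 11/2, 1, -7/2.
  2·M_0 + 8·M_1 + 2·M_2 = 6(Δ_1 - Δ_0) = -27
  2·M_1 + 8·M_2 + 2·M_3 = 6(Δ_2 - Δ_1) = -27
Clamped end conditions give two more equations: 2h_0·M_0 + h_0·M_1 = 6(Δ_0 - p'(0)) = 39 and h_2·M_2 + 2h_2·M_3 = 6(p'(6) - Δ_2) = 15.
Solving the tridiagonal system: M_0 = 63/5, M_1 = -57/10, M_2 = -33/10, M_3 = 27/5.
On [4, 6], p(t) = 7 - 31/10·(t - 4) - 33/20·(t - 4)² + 29/40·(t - 4)³.
With (t - 4) = 1: p(5) = 119/40.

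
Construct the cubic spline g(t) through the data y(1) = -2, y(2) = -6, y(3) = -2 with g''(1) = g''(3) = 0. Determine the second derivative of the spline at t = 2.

12

Write M_i for g''(x_i). With h_i = 1, 1 and divided differences Δ_i = -4, 4, the continuity of g' gives the tridiagonal system
  1·M_0 + 4·M_1 + 1·M_2 = 6(Δ_1 - Δ_0) = 48
Natural end conditions: M_0 = M_2 = 0.
Solving: M_0 = 0, M_1 = 12, M_2 = 0.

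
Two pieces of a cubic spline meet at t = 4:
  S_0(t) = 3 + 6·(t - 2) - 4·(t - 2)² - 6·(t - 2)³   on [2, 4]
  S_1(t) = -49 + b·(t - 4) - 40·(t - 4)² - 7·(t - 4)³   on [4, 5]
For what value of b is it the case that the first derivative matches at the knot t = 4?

-82

S_0'(t) = 6 - 8·(t - 2) - 18·(t - 2)², so S_0'(4) = -82. On the right, S_1'(4) = b, so b = -82.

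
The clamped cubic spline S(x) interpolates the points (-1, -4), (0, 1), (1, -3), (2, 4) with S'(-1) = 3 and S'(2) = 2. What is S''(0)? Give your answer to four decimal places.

Write M_i for S''(x_i). With h_i = 1, 1, 1 and divided differences Δ_i = 5, -4, 7, the continuity of S' gives the tridiagonal system
  1·M_0 + 4·M_1 + 1·M_2 = 6(Δ_1 - Δ_0) = -54
  1·M_1 + 4·M_2 + 1·M_3 = 6(Δ_2 - Δ_1) = 66
Clamped end conditions give two more equations: 2h_0·M_0 + h_0·M_1 = 6(Δ_0 - S'(-1)) = 12 and h_2·M_2 + 2h_2·M_3 = 6(S'(2) - Δ_2) = -30.
Solving: M_0 = 284/15, M_1 = -388/15, M_2 = 458/15, M_3 = -454/15.

-25.8667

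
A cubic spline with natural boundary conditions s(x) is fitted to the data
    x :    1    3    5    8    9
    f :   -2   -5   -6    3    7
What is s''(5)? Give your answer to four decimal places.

2.0597

With m_i denoting the second derivative at x_i, h_i = 2, 2, 3, 1, and Δ_i = (y_(i+1) − y_i)/h_i = -3/2, -1/2, 3, 4:
  2·m_0 + 8·m_1 + 2·m_2 = 6(Δ_1 - Δ_0) = 6
  2·m_1 + 10·m_2 + 3·m_3 = 6(Δ_2 - Δ_1) = 21
  3·m_2 + 8·m_3 + 1·m_4 = 6(Δ_3 - Δ_2) = 6
Natural end conditions: m_0 = m_4 = 0.
Solving: m_0 = 0, m_1 = 63/268, m_2 = 138/67, m_3 = -3/134, m_4 = 0.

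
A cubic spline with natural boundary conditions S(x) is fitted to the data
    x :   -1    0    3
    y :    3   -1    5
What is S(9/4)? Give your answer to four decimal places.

Put σ_i = S'' at the i-th knot. Here h = (1, 3) and Δ = (-4, 2), so the interior equations h_(i-1)·σ_(i-1) + 2(h_(i-1)+h_i)·σ_i + h_i·σ_(i+1) = 6(Δ_i − Δ_(i-1)) read
  1·σ_0 + 8·σ_1 + 3·σ_2 = 6(Δ_1 - Δ_0) = 36
Natural end conditions: σ_0 = σ_2 = 0.
Solving: σ_0 = 0, σ_1 = 9/2, σ_2 = 0.
On [0, 3], S(x) = -1 - 5/2·x + 9/4·x² - 1/4·x³.
With x = 9/4: S(9/4) = 491/256.

1.9180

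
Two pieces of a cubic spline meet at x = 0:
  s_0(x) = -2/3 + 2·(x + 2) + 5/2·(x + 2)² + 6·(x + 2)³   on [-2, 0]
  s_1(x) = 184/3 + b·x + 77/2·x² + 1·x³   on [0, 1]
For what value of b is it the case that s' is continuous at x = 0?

s_0'(x) = 2 + 5·(x + 2) + 18·(x + 2)², so s_0'(0) = 84. On the right, s_1'(0) = b, so b = 84.

84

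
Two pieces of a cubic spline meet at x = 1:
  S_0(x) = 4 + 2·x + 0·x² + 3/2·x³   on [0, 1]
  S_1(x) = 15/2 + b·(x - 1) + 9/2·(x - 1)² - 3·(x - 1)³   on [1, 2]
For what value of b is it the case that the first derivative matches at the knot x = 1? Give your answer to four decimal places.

6.5000

S_0'(x) = 2 + 0·x + 9/2·x², so S_0'(1) = 13/2. On the right, S_1'(1) = b, so b = 13/2.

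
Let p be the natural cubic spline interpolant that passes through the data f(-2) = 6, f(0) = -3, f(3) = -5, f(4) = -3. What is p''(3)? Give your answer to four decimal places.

1.2817

Write M_i for p''(x_i). With h_i = 2, 3, 1 and divided differences Δ_i = -9/2, -2/3, 2, the continuity of p' gives the tridiagonal system
  2·M_0 + 10·M_1 + 3·M_2 = 6(Δ_1 - Δ_0) = 23
  3·M_1 + 8·M_2 + 1·M_3 = 6(Δ_2 - Δ_1) = 16
Natural end conditions: M_0 = M_3 = 0.
Solving the tridiagonal system: M_0 = 0, M_1 = 136/71, M_2 = 91/71, M_3 = 0.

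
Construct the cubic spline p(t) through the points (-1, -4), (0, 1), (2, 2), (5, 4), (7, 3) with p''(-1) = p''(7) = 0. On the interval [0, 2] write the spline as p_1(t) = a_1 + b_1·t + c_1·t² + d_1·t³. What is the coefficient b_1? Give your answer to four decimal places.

Let σ_i = p''(x_i). Step sizes h_i = 1, 2, 3, 2; slopes of the chords Δ_i = (y_(i+1) - y_i)/h_i = 5, 1/2, 2/3, -1/2.
  1·σ_0 + 6·σ_1 + 2·σ_2 = 6(Δ_1 - Δ_0) = -27
  2·σ_1 + 10·σ_2 + 3·σ_3 = 6(Δ_2 - Δ_1) = 1
  3·σ_2 + 10·σ_3 + 2·σ_4 = 6(Δ_3 - Δ_2) = -7
Natural end conditions: σ_0 = σ_4 = 0.
Hence σ_0 = 0, σ_1 = -229/46, σ_2 = 33/23, σ_3 = -26/23, σ_4 = 0.
On [0, 2], with p_1(t) = a_1 + b_1·t + c_1·t² + d_1·t³: c_1 = σ_1/2 = -229/92, d_1 = (σ_2 - σ_1)/(6h_1) = 295/552, b_1 = Δ_1 - h_1(2σ_1 + σ_2)/6 = 461/138.

3.3406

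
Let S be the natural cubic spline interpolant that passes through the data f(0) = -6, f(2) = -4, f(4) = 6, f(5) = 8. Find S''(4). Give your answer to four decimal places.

Let M_i = S''(x_i). Step sizes h_i = 2, 2, 1; slopes of the chords Δ_i = (y_(i+1) - y_i)/h_i = 1, 5, 2.
  2·M_0 + 8·M_1 + 2·M_2 = 6(Δ_1 - Δ_0) = 24
  2·M_1 + 6·M_2 + 1·M_3 = 6(Δ_2 - Δ_1) = -18
Natural end conditions: M_0 = M_3 = 0.
Forward elimination and back-substitution give M_0 = 0, M_1 = 45/11, M_2 = -48/11, M_3 = 0.

-4.3636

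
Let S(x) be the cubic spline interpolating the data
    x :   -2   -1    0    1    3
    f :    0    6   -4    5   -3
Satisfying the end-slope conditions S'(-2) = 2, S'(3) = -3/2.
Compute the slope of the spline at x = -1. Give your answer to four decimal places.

Put M_i = S'' at the i-th knot. Here h = (1, 1, 1, 2) and Δ = (6, -10, 9, -4), so the interior equations h_(i-1)·M_(i-1) + 2(h_(i-1)+h_i)·M_i + h_i·M_(i+1) = 6(Δ_i − Δ_(i-1)) read
  1·M_0 + 4·M_1 + 1·M_2 = 6(Δ_1 - Δ_0) = -96
  1·M_1 + 4·M_2 + 1·M_3 = 6(Δ_2 - Δ_1) = 114
  1·M_2 + 6·M_3 + 2·M_4 = 6(Δ_3 - Δ_2) = -78
Clamped end conditions give two more equations: 2h_0·M_0 + h_0·M_1 = 6(Δ_0 - S'(-2)) = 24 and h_3·M_3 + 2h_3·M_4 = 6(S'(3) - Δ_3) = 15.
Solving the tridiagonal system: M_0 = 2789/82, M_1 = -1805/41, M_2 = 3779/82, M_3 = -1079/41, M_4 = 2773/164.
On [-1, 0], S'(x) = b_1 + 2c_1·(x + 1) + 3d_1·(x + 1)² with b_1 = Δ_1 - h_1(2M_1 + M_2)/6 = -493/164, c_1 = M_1/2 = -1805/82, d_1 = (M_2 - M_1)/(6h_1) = 2463/164. So S'(-1) = -493/164.

-3.0061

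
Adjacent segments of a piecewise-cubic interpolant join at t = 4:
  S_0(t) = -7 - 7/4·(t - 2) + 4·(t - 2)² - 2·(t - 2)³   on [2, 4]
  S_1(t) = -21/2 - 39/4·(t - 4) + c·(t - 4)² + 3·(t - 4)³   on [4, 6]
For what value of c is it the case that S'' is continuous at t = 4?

S_0''(t) = 8 - 12·(t - 2), so S_0''(4) = -16. On the right, S_1''(4) = 2c, so c = -8.

-8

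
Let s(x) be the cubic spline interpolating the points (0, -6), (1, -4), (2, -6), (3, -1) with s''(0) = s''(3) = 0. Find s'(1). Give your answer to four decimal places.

Let M_i = s''(x_i). Step sizes h_i = 1, 1, 1; slopes of the chords Δ_i = (y_(i+1) - y_i)/h_i = 2, -2, 5.
  1·M_0 + 4·M_1 + 1·M_2 = 6(Δ_1 - Δ_0) = -24
  1·M_1 + 4·M_2 + 1·M_3 = 6(Δ_2 - Δ_1) = 42
Natural end conditions: M_0 = M_3 = 0.
Solving the tridiagonal system: M_0 = 0, M_1 = -46/5, M_2 = 64/5, M_3 = 0.
On [1, 2], s'(x) = b_1 + 2c_1·(x - 1) + 3d_1·(x - 1)² with b_1 = Δ_1 - h_1(2M_1 + M_2)/6 = -16/15, c_1 = M_1/2 = -23/5, d_1 = (M_2 - M_1)/(6h_1) = 11/3. So s'(1) = -16/15.

-1.0667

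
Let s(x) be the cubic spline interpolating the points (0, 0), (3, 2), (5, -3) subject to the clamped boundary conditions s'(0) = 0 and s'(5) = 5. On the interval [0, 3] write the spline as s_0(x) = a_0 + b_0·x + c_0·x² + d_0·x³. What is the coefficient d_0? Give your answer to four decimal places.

-0.5204

With m_i denoting the second derivative at x_i, h_i = 3, 2, and Δ_i = (y_(i+1) − y_i)/h_i = 2/3, -5/2:
  3·m_0 + 10·m_1 + 2·m_2 = 6(Δ_1 - Δ_0) = -19
Clamped end conditions give two more equations: 2h_0·m_0 + h_0·m_1 = 6(Δ_0 - s'(0)) = 4 and h_1·m_1 + 2h_1·m_2 = 6(s'(5) - Δ_1) = 45.
Hence m_0 = 107/30, m_1 = -29/5, m_2 = 283/20.
On [0, 3], with s_0(x) = a_0 + b_0·x + c_0·x² + d_0·x³: c_0 = m_0/2 = 107/60, d_0 = (m_1 - m_0)/(6h_0) = -281/540, b_0 = Δ_0 - h_0(2m_0 + m_1)/6 = 0.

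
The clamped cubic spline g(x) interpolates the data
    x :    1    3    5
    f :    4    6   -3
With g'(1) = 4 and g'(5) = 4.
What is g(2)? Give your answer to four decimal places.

7.1563

With σ_i denoting the second derivative at x_i, h_i = 2, 2, and Δ_i = (y_(i+1) − y_i)/h_i = 1, -9/2:
  2·σ_0 + 8·σ_1 + 2·σ_2 = 6(Δ_1 - Δ_0) = -33
Clamped end conditions give two more equations: 2h_0·σ_0 + h_0·σ_1 = 6(Δ_0 - g'(1)) = -18 and h_1·σ_1 + 2h_1·σ_2 = 6(g'(5) - Δ_1) = 51.
Hence σ_0 = -3/8, σ_1 = -33/4, σ_2 = 135/8.
On [1, 3], g(x) = 4 + 4·(x - 1) - 3/16·(x - 1)² - 21/32·(x - 1)³.
With (x - 1) = 1: g(2) = 229/32.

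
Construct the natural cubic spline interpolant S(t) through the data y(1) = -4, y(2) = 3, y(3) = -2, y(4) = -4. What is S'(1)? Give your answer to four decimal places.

10.4000

Put m_i = S'' at the i-th knot. Here h = (1, 1, 1) and Δ = (7, -5, -2), so the interior equations h_(i-1)·m_(i-1) + 2(h_(i-1)+h_i)·m_i + h_i·m_(i+1) = 6(Δ_i − Δ_(i-1)) read
  1·m_0 + 4·m_1 + 1·m_2 = 6(Δ_1 - Δ_0) = -72
  1·m_1 + 4·m_2 + 1·m_3 = 6(Δ_2 - Δ_1) = 18
Natural end conditions: m_0 = m_3 = 0.
Forward elimination and back-substitution give m_0 = 0, m_1 = -102/5, m_2 = 48/5, m_3 = 0.
On [1, 2], S'(t) = b_0 + 2c_0·(t - 1) + 3d_0·(t - 1)² with b_0 = Δ_0 - h_0(2m_0 + m_1)/6 = 52/5, c_0 = m_0/2 = 0, d_0 = (m_1 - m_0)/(6h_0) = -17/5. So S'(1) = 52/5.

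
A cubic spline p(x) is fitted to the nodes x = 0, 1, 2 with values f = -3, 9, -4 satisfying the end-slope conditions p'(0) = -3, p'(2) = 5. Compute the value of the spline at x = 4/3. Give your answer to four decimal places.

5.0741

With σ_i denoting the second derivative at x_i, h_i = 1, 1, and Δ_i = (y_(i+1) − y_i)/h_i = 12, -13:
  1·σ_0 + 4·σ_1 + 1·σ_2 = 6(Δ_1 - Δ_0) = -150
Clamped end conditions give two more equations: 2h_0·σ_0 + h_0·σ_1 = 6(Δ_0 - p'(0)) = 90 and h_1·σ_1 + 2h_1·σ_2 = 6(p'(2) - Δ_1) = 108.
Hence σ_0 = 173/2, σ_1 = -83, σ_2 = 191/2.
On [1, 2], p(x) = 9 - 5/4·(x - 1) - 83/2·(x - 1)² + 119/4·(x - 1)³.
With (x - 1) = 1/3: p(4/3) = 137/27.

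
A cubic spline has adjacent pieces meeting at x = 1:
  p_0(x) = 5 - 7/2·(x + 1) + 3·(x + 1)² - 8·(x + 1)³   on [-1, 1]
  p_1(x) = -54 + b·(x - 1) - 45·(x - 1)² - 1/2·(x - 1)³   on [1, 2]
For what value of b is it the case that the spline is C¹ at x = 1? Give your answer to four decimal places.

p_0'(x) = -7/2 + 6·(x + 1) - 24·(x + 1)², so p_0'(1) = -175/2. On the right, p_1'(1) = b, so b = -175/2.

-87.5000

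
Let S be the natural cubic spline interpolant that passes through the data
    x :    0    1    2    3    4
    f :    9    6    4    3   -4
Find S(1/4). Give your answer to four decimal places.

8.2291

Let σ_i = S''(x_i). Step sizes h_i = 1, 1, 1, 1; slopes of the chords Δ_i = (y_(i+1) - y_i)/h_i = -3, -2, -1, -7.
  1·σ_0 + 4·σ_1 + 1·σ_2 = 6(Δ_1 - Δ_0) = 6
  1·σ_1 + 4·σ_2 + 1·σ_3 = 6(Δ_2 - Δ_1) = 6
  1·σ_2 + 4·σ_3 + 1·σ_4 = 6(Δ_3 - Δ_2) = -36
Natural end conditions: σ_0 = σ_4 = 0.
Solving the tridiagonal system: σ_0 = 0, σ_1 = 15/28, σ_2 = 27/7, σ_3 = -279/28, σ_4 = 0.
On [0, 1], S(x) = 9 - 173/56·x + 0·x² + 5/56·x³.
With x = 1/4: S(1/4) = 29493/3584.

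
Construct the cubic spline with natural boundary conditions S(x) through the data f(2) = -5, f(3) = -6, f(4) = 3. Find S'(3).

Write m_i for S''(x_i). With h_i = 1, 1 and divided differences Δ_i = -1, 9, the continuity of S' gives the tridiagonal system
  1·m_0 + 4·m_1 + 1·m_2 = 6(Δ_1 - Δ_0) = 60
Natural end conditions: m_0 = m_2 = 0.
Solving: m_0 = 0, m_1 = 15, m_2 = 0.
On [3, 4], S'(x) = b_1 + 2c_1·(x - 3) + 3d_1·(x - 3)² with b_1 = Δ_1 - h_1(2m_1 + m_2)/6 = 4, c_1 = m_1/2 = 15/2, d_1 = (m_2 - m_1)/(6h_1) = -5/2. So S'(3) = 4.

4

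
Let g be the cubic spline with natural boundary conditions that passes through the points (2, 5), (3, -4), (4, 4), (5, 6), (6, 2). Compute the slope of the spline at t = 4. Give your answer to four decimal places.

With σ_i denoting the second derivative at x_i, h_i = 1, 1, 1, 1, and Δ_i = (y_(i+1) − y_i)/h_i = -9, 8, 2, -4:
  1·σ_0 + 4·σ_1 + 1·σ_2 = 6(Δ_1 - Δ_0) = 102
  1·σ_1 + 4·σ_2 + 1·σ_3 = 6(Δ_2 - Δ_1) = -36
  1·σ_2 + 4·σ_3 + 1·σ_4 = 6(Δ_3 - Δ_2) = -36
Natural end conditions: σ_0 = σ_4 = 0.
Solving the tridiagonal system: σ_0 = 0, σ_1 = 117/4, σ_2 = -15, σ_3 = -21/4, σ_4 = 0.
On [4, 5], g'(t) = b_2 + 2c_2·(t - 4) + 3d_2·(t - 4)² with b_2 = Δ_2 - h_2(2σ_2 + σ_3)/6 = 63/8, c_2 = σ_2/2 = -15/2, d_2 = (σ_3 - σ_2)/(6h_2) = 13/8. So g'(4) = 63/8.

7.8750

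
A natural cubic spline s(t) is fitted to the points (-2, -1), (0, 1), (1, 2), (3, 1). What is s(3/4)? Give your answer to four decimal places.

1.8243

Put M_i = s'' at the i-th knot. Here h = (2, 1, 2) and Δ = (1, 1, -1/2), so the interior equations h_(i-1)·M_(i-1) + 2(h_(i-1)+h_i)·M_i + h_i·M_(i+1) = 6(Δ_i − Δ_(i-1)) read
  2·M_0 + 6·M_1 + 1·M_2 = 6(Δ_1 - Δ_0) = 0
  1·M_1 + 6·M_2 + 2·M_3 = 6(Δ_2 - Δ_1) = -9
Natural end conditions: M_0 = M_3 = 0.
Hence M_0 = 0, M_1 = 9/35, M_2 = -54/35, M_3 = 0.
On [0, 1], s(t) = 1 + 41/35·t + 9/70·t² - 3/10·t³.
With t = 3/4: s(3/4) = 8173/4480.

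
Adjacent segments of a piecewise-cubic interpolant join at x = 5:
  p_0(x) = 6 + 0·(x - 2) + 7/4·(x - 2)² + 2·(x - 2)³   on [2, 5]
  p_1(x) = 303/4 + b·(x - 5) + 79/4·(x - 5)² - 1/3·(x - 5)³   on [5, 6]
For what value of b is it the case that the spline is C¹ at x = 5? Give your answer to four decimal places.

64.5000

p_0'(x) = 0 + 7/2·(x - 2) + 6·(x - 2)², so p_0'(5) = 129/2. On the right, p_1'(5) = b, so b = 129/2.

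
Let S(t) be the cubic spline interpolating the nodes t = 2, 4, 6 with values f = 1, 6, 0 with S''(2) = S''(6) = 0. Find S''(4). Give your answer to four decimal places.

Put M_i = S'' at the i-th knot. Here h = (2, 2) and Δ = (5/2, -3), so the interior equations h_(i-1)·M_(i-1) + 2(h_(i-1)+h_i)·M_i + h_i·M_(i+1) = 6(Δ_i − Δ_(i-1)) read
  2·M_0 + 8·M_1 + 2·M_2 = 6(Δ_1 - Δ_0) = -33
Natural end conditions: M_0 = M_2 = 0.
Forward elimination and back-substitution give M_0 = 0, M_1 = -33/8, M_2 = 0.

-4.1250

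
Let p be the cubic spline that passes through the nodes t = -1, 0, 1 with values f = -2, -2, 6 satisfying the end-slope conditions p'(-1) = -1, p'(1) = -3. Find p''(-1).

-10

Put σ_i = p'' at the i-th knot. Here h = (1, 1) and Δ = (0, 8), so the interior equations h_(i-1)·σ_(i-1) + 2(h_(i-1)+h_i)·σ_i + h_i·σ_(i+1) = 6(Δ_i − Δ_(i-1)) read
  1·σ_0 + 4·σ_1 + 1·σ_2 = 6(Δ_1 - Δ_0) = 48
Clamped end conditions give two more equations: 2h_0·σ_0 + h_0·σ_1 = 6(Δ_0 - p'(-1)) = 6 and h_1·σ_1 + 2h_1·σ_2 = 6(p'(1) - Δ_1) = -66.
Solving: σ_0 = -10, σ_1 = 26, σ_2 = -46.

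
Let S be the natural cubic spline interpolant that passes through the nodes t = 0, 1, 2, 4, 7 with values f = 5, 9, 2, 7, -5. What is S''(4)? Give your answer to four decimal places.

-6.9393

Write M_i for S''(x_i). With h_i = 1, 1, 2, 3 and divided differences Δ_i = 4, -7, 5/2, -4, the continuity of S' gives the tridiagonal system
  1·M_0 + 4·M_1 + 1·M_2 = 6(Δ_1 - Δ_0) = -66
  1·M_1 + 6·M_2 + 2·M_3 = 6(Δ_2 - Δ_1) = 57
  2·M_2 + 10·M_3 + 3·M_4 = 6(Δ_3 - Δ_2) = -39
Natural end conditions: M_0 = M_4 = 0.
Hence M_0 = 0, M_1 = -2172/107, M_2 = 1626/107, M_3 = -1485/214, M_4 = 0.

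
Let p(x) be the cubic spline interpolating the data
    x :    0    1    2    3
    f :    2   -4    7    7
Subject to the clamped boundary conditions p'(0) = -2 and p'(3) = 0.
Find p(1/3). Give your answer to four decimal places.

Put σ_i = p'' at the i-th knot. Here h = (1, 1, 1) and Δ = (-6, 11, 0), so the interior equations h_(i-1)·σ_(i-1) + 2(h_(i-1)+h_i)·σ_i + h_i·σ_(i+1) = 6(Δ_i − Δ_(i-1)) read
  1·σ_0 + 4·σ_1 + 1·σ_2 = 6(Δ_1 - Δ_0) = 102
  1·σ_1 + 4·σ_2 + 1·σ_3 = 6(Δ_2 - Δ_1) = -66
Clamped end conditions give two more equations: 2h_0·σ_0 + h_0·σ_1 = 6(Δ_0 - p'(0)) = -24 and h_2·σ_2 + 2h_2·σ_3 = 6(p'(3) - Δ_2) = 0.
Hence σ_0 = -98/3, σ_1 = 124/3, σ_2 = -92/3, σ_3 = 46/3.
On [0, 1], p(x) = 2 - 2·x - 49/3·x² + 37/3·x³.
With x = 1/3: p(1/3) = -2/81.

-0.0247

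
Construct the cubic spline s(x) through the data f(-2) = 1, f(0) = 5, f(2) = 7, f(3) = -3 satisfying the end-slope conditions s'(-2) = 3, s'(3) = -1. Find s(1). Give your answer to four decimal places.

9.4457

Put σ_i = s'' at the i-th knot. Here h = (2, 2, 1) and Δ = (2, 1, -10), so the interior equations h_(i-1)·σ_(i-1) + 2(h_(i-1)+h_i)·σ_i + h_i·σ_(i+1) = 6(Δ_i − Δ_(i-1)) read
  2·σ_0 + 8·σ_1 + 2·σ_2 = 6(Δ_1 - Δ_0) = -6
  2·σ_1 + 6·σ_2 + 1·σ_3 = 6(Δ_2 - Δ_1) = -66
Clamped end conditions give two more equations: 2h_0·σ_0 + h_0·σ_1 = 6(Δ_0 - s'(-2)) = -6 and h_2·σ_2 + 2h_2·σ_3 = 6(s'(3) - Δ_2) = 54.
Solving the tridiagonal system: σ_0 = -91/23, σ_1 = 113/23, σ_2 = -430/23, σ_3 = 836/23.
On [0, 2], s(x) = 5 + 91/23·x + 113/46·x² - 181/92·x³.
With x = 1: s(1) = 869/92.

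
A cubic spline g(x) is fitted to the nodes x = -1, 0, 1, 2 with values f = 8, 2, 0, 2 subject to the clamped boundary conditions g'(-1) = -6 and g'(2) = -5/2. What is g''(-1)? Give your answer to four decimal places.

-2.0667

Let M_i = g''(x_i). Step sizes h_i = 1, 1, 1; slopes of the chords Δ_i = (y_(i+1) - y_i)/h_i = -6, -2, 2.
  1·M_0 + 4·M_1 + 1·M_2 = 6(Δ_1 - Δ_0) = 24
  1·M_1 + 4·M_2 + 1·M_3 = 6(Δ_2 - Δ_1) = 24
Clamped end conditions give two more equations: 2h_0·M_0 + h_0·M_1 = 6(Δ_0 - g'(-1)) = 0 and h_2·M_2 + 2h_2·M_3 = 6(g'(2) - Δ_2) = -27.
Solving the tridiagonal system: M_0 = -31/15, M_1 = 62/15, M_2 = 143/15, M_3 = -274/15.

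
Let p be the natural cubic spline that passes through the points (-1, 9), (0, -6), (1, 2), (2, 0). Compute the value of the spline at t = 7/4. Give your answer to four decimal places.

With M_i denoting the second derivative at x_i, h_i = 1, 1, 1, and Δ_i = (y_(i+1) − y_i)/h_i = -15, 8, -2:
  1·M_0 + 4·M_1 + 1·M_2 = 6(Δ_1 - Δ_0) = 138
  1·M_1 + 4·M_2 + 1·M_3 = 6(Δ_2 - Δ_1) = -60
Natural end conditions: M_0 = M_3 = 0.
Solving the tridiagonal system: M_0 = 0, M_1 = 204/5, M_2 = -126/5, M_3 = 0.
On [1, 2], p(t) = 2 + 32/5·(t - 1) - 63/5·(t - 1)² + 21/5·(t - 1)³.
With (t - 1) = 3/4: p(7/4) = 95/64.

1.4844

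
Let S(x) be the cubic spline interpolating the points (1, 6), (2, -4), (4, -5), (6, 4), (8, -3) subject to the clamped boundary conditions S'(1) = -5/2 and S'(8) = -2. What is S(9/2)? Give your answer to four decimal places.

-1.9962

Write M_i for S''(x_i). With h_i = 1, 2, 2, 2 and divided differences Δ_i = -10, -1/2, 9/2, -7/2, the continuity of S' gives the tridiagonal system
  1·M_0 + 6·M_1 + 2·M_2 = 6(Δ_1 - Δ_0) = 57
  2·M_1 + 8·M_2 + 2·M_3 = 6(Δ_2 - Δ_1) = 30
  2·M_2 + 8·M_3 + 2·M_4 = 6(Δ_3 - Δ_2) = -48
Clamped end conditions give two more equations: 2h_0·M_0 + h_0·M_1 = 6(Δ_0 - S'(1)) = -45 and h_3·M_3 + 2h_3·M_4 = 6(S'(8) - Δ_3) = 9.
Forward elimination and back-substitution give M_0 = -2519/86, M_1 = 584/43, M_2 = 413/172, M_3 = -352/43, M_4 = 1091/172.
On [4, 6], S(x) = -5 + 242/43·(x - 4) + 413/344·(x - 4)² - 607/688·(x - 4)³.
With (x - 4) = 1/2: S(9/2) = -10987/5504.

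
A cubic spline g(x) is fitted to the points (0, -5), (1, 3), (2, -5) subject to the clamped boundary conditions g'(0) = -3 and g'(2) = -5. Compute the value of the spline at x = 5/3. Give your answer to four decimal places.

Write m_i for g''(x_i). With h_i = 1, 1 and divided differences Δ_i = 8, -8, the continuity of g' gives the tridiagonal system
  1·m_0 + 4·m_1 + 1·m_2 = 6(Δ_1 - Δ_0) = -96
Clamped end conditions give two more equations: 2h_0·m_0 + h_0·m_1 = 6(Δ_0 - g'(0)) = 66 and h_1·m_1 + 2h_1·m_2 = 6(g'(2) - Δ_1) = 18.
Solving the tridiagonal system: m_0 = 56, m_1 = -46, m_2 = 32.
On [1, 2], g(x) = 3 + 2·(x - 1) - 23·(x - 1)² + 13·(x - 1)³.
With (x - 1) = 2/3: g(5/3) = -55/27.

-2.0370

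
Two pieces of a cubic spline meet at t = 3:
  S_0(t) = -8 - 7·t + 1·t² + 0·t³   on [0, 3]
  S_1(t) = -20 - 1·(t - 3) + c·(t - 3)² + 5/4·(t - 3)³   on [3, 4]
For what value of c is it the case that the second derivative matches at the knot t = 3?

1

S_0''(t) = 2 + 0·t, so S_0''(3) = 2. On the right, S_1''(3) = 2c, so c = 1.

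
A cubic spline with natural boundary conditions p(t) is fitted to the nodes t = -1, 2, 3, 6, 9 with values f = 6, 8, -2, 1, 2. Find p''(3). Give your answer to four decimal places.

10.5263

Put σ_i = p'' at the i-th knot. Here h = (3, 1, 3, 3) and Δ = (2/3, -10, 1, 1/3), so the interior equations h_(i-1)·σ_(i-1) + 2(h_(i-1)+h_i)·σ_i + h_i·σ_(i+1) = 6(Δ_i − Δ_(i-1)) read
  3·σ_0 + 8·σ_1 + 1·σ_2 = 6(Δ_1 - Δ_0) = -64
  1·σ_1 + 8·σ_2 + 3·σ_3 = 6(Δ_2 - Δ_1) = 66
  3·σ_2 + 12·σ_3 + 3·σ_4 = 6(Δ_3 - Δ_2) = -4
Natural end conditions: σ_0 = σ_4 = 0.
Hence σ_0 = 0, σ_1 = -177/19, σ_2 = 200/19, σ_3 = -169/57, σ_4 = 0.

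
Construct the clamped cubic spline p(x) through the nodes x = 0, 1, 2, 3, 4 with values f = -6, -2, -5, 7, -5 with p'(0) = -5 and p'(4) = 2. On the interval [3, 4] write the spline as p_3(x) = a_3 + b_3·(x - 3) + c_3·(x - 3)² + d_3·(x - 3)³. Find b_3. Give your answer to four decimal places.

Put σ_i = p'' at the i-th knot. Here h = (1, 1, 1, 1) and Δ = (4, -3, 12, -12), so the interior equations h_(i-1)·σ_(i-1) + 2(h_(i-1)+h_i)·σ_i + h_i·σ_(i+1) = 6(Δ_i − Δ_(i-1)) read
  1·σ_0 + 4·σ_1 + 1·σ_2 = 6(Δ_1 - Δ_0) = -42
  1·σ_1 + 4·σ_2 + 1·σ_3 = 6(Δ_2 - Δ_1) = 90
  1·σ_2 + 4·σ_3 + 1·σ_4 = 6(Δ_3 - Δ_2) = -144
Clamped end conditions give two more equations: 2h_0·σ_0 + h_0·σ_1 = 6(Δ_0 - p'(0)) = 54 and h_3·σ_3 + 2h_3·σ_4 = 6(p'(4) - Δ_3) = 84.
Solving: σ_0 = 611/14, σ_1 = -233/7, σ_2 = 95/2, σ_3 = -467/7, σ_4 = 1055/14.
On [3, 4], with p_3(x) = a_3 + b_3·(x - 3) + c_3·(x - 3)² + d_3·(x - 3)³: c_3 = σ_3/2 = -467/14, d_3 = (σ_4 - σ_3)/(6h_3) = 663/28, b_3 = Δ_3 - h_3(2σ_3 + σ_4)/6 = -65/28.

-2.3214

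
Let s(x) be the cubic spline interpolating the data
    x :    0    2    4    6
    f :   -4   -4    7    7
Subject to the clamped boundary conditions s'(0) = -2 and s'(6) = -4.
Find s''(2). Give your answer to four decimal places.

Let M_i = s''(x_i). Step sizes h_i = 2, 2, 2; slopes of the chords Δ_i = (y_(i+1) - y_i)/h_i = 0, 11/2, 0.
  2·M_0 + 8·M_1 + 2·M_2 = 6(Δ_1 - Δ_0) = 33
  2·M_1 + 8·M_2 + 2·M_3 = 6(Δ_2 - Δ_1) = -33
Clamped end conditions give two more equations: 2h_0·M_0 + h_0·M_1 = 6(Δ_0 - s'(0)) = 12 and h_2·M_2 + 2h_2·M_3 = 6(s'(6) - Δ_2) = -24.
Forward elimination and back-substitution give M_0 = 13/30, M_1 = 77/15, M_2 = -67/15, M_3 = -113/30.

5.1333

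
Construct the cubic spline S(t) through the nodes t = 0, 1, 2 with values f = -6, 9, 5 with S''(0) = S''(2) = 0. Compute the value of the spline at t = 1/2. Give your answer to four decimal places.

3.2813

Put σ_i = S'' at the i-th knot. Here h = (1, 1) and Δ = (15, -4), so the interior equations h_(i-1)·σ_(i-1) + 2(h_(i-1)+h_i)·σ_i + h_i·σ_(i+1) = 6(Δ_i − Δ_(i-1)) read
  1·σ_0 + 4·σ_1 + 1·σ_2 = 6(Δ_1 - Δ_0) = -114
Natural end conditions: σ_0 = σ_2 = 0.
Hence σ_0 = 0, σ_1 = -57/2, σ_2 = 0.
On [0, 1], S(t) = -6 + 79/4·t + 0·t² - 19/4·t³.
With t = 1/2: S(1/2) = 105/32.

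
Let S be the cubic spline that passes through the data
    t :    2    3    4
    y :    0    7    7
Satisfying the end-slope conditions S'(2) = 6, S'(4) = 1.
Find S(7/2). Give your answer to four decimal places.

Let M_i = S''(x_i). Step sizes h_i = 1, 1; slopes of the chords Δ_i = (y_(i+1) - y_i)/h_i = 7, 0.
  1·M_0 + 4·M_1 + 1·M_2 = 6(Δ_1 - Δ_0) = -42
Clamped end conditions give two more equations: 2h_0·M_0 + h_0·M_1 = 6(Δ_0 - S'(2)) = 6 and h_1·M_1 + 2h_1·M_2 = 6(S'(4) - Δ_1) = 6.
Forward elimination and back-substitution give M_0 = 11, M_1 = -16, M_2 = 11.
On [3, 4], S(t) = 7 + 7/2·(t - 3) - 8·(t - 3)² + 9/2·(t - 3)³.
With (t - 3) = 1/2: S(7/2) = 117/16.

7.3125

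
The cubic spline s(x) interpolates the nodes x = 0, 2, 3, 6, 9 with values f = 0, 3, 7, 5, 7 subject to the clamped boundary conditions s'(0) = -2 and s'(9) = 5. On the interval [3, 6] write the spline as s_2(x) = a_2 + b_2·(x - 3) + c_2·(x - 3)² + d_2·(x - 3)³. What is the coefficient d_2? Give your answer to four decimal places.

0.2562

With M_i denoting the second derivative at x_i, h_i = 2, 1, 3, 3, and Δ_i = (y_(i+1) − y_i)/h_i = 3/2, 4, -2/3, 2/3:
  2·M_0 + 6·M_1 + 1·M_2 = 6(Δ_1 - Δ_0) = 15
  1·M_1 + 8·M_2 + 3·M_3 = 6(Δ_2 - Δ_1) = -28
  3·M_2 + 12·M_3 + 3·M_4 = 6(Δ_3 - Δ_2) = 8
Clamped end conditions give two more equations: 2h_0·M_0 + h_0·M_1 = 6(Δ_0 - s'(0)) = 21 and h_3·M_3 + 2h_3·M_4 = 6(s'(9) - Δ_3) = 26.
Solving the tridiagonal system: M_0 = 1427/324, M_1 = 137/81, M_2 = -641/162, M_3 = 53/81, M_4 = 649/162.
On [3, 6], with s_2(x) = a_2 + b_2·(x - 3) + c_2·(x - 3)² + d_2·(x - 3)³: c_2 = M_2/2 = -641/324, d_2 = (M_3 - M_2)/(6h_2) = 83/324, b_2 = Δ_2 - h_2(2M_2 + M_3)/6 = 80/27.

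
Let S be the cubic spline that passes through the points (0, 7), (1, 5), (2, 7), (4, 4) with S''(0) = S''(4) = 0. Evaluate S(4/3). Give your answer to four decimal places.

5.4557

Let M_i = S''(x_i). Step sizes h_i = 1, 1, 2; slopes of the chords Δ_i = (y_(i+1) - y_i)/h_i = -2, 2, -3/2.
  1·M_0 + 4·M_1 + 1·M_2 = 6(Δ_1 - Δ_0) = 24
  1·M_1 + 6·M_2 + 2·M_3 = 6(Δ_2 - Δ_1) = -21
Natural end conditions: M_0 = M_3 = 0.
Solving the tridiagonal system: M_0 = 0, M_1 = 165/23, M_2 = -108/23, M_3 = 0.
On [1, 2], S(x) = 5 + 9/23·(x - 1) + 165/46·(x - 1)² - 91/46·(x - 1)³.
With (x - 1) = 1/3: S(4/3) = 3388/621.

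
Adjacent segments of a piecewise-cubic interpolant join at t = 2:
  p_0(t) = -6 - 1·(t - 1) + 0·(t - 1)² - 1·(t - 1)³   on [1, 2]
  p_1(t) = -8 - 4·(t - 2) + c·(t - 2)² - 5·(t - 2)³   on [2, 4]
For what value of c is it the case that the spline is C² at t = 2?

p_0''(t) = 0 - 6·(t - 1), so p_0''(2) = -6. On the right, p_1''(2) = 2c, so c = -3.

-3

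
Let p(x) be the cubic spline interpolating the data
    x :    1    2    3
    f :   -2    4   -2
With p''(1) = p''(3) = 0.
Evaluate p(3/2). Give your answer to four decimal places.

2.1250

Let M_i = p''(x_i). Step sizes h_i = 1, 1; slopes of the chords Δ_i = (y_(i+1) - y_i)/h_i = 6, -6.
  1·M_0 + 4·M_1 + 1·M_2 = 6(Δ_1 - Δ_0) = -72
Natural end conditions: M_0 = M_2 = 0.
Forward elimination and back-substitution give M_0 = 0, M_1 = -18, M_2 = 0.
On [1, 2], p(x) = -2 + 9·(x - 1) + 0·(x - 1)² - 3·(x - 1)³.
With (x - 1) = 1/2: p(3/2) = 17/8.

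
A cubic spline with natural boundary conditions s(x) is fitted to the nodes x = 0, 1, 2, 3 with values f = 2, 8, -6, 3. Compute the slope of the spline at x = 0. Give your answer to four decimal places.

12.8667

Let M_i = s''(x_i). Step sizes h_i = 1, 1, 1; slopes of the chords Δ_i = (y_(i+1) - y_i)/h_i = 6, -14, 9.
  1·M_0 + 4·M_1 + 1·M_2 = 6(Δ_1 - Δ_0) = -120
  1·M_1 + 4·M_2 + 1·M_3 = 6(Δ_2 - Δ_1) = 138
Natural end conditions: M_0 = M_3 = 0.
Solving the tridiagonal system: M_0 = 0, M_1 = -206/5, M_2 = 224/5, M_3 = 0.
On [0, 1], s'(x) = b_0 + 2c_0·x + 3d_0·x² with b_0 = Δ_0 - h_0(2M_0 + M_1)/6 = 193/15, c_0 = M_0/2 = 0, d_0 = (M_1 - M_0)/(6h_0) = -103/15. So s'(0) = 193/15.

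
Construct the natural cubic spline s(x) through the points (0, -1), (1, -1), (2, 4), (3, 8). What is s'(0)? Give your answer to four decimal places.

Put M_i = s'' at the i-th knot. Here h = (1, 1, 1) and Δ = (0, 5, 4), so the interior equations h_(i-1)·M_(i-1) + 2(h_(i-1)+h_i)·M_i + h_i·M_(i+1) = 6(Δ_i − Δ_(i-1)) read
  1·M_0 + 4·M_1 + 1·M_2 = 6(Δ_1 - Δ_0) = 30
  1·M_1 + 4·M_2 + 1·M_3 = 6(Δ_2 - Δ_1) = -6
Natural end conditions: M_0 = M_3 = 0.
Hence M_0 = 0, M_1 = 42/5, M_2 = -18/5, M_3 = 0.
On [0, 1], s'(x) = b_0 + 2c_0·x + 3d_0·x² with b_0 = Δ_0 - h_0(2M_0 + M_1)/6 = -7/5, c_0 = M_0/2 = 0, d_0 = (M_1 - M_0)/(6h_0) = 7/5. So s'(0) = -7/5.

-1.4000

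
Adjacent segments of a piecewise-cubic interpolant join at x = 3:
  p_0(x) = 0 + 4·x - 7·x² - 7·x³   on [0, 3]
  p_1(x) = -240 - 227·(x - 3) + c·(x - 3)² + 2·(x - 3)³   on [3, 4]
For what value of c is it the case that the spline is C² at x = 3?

-70

p_0''(x) = -14 - 42·x, so p_0''(3) = -140. On the right, p_1''(3) = 2c, so c = -70.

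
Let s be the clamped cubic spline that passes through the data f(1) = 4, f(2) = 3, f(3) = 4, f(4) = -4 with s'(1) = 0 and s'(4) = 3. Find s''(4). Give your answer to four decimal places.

Let M_i = s''(x_i). Step sizes h_i = 1, 1, 1; slopes of the chords Δ_i = (y_(i+1) - y_i)/h_i = -1, 1, -8.
  1·M_0 + 4·M_1 + 1·M_2 = 6(Δ_1 - Δ_0) = 12
  1·M_1 + 4·M_2 + 1·M_3 = 6(Δ_2 - Δ_1) = -54
Clamped end conditions give two more equations: 2h_0·M_0 + h_0·M_1 = 6(Δ_0 - s'(1)) = -6 and h_2·M_2 + 2h_2·M_3 = 6(s'(4) - Δ_2) = 66.
Hence M_0 = -46/5, M_1 = 62/5, M_2 = -142/5, M_3 = 236/5.

47.2000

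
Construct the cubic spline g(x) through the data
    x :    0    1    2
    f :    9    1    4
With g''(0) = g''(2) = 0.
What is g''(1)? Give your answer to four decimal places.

16.5000

Write m_i for g''(x_i). With h_i = 1, 1 and divided differences Δ_i = -8, 3, the continuity of g' gives the tridiagonal system
  1·m_0 + 4·m_1 + 1·m_2 = 6(Δ_1 - Δ_0) = 66
Natural end conditions: m_0 = m_2 = 0.
Solving: m_0 = 0, m_1 = 33/2, m_2 = 0.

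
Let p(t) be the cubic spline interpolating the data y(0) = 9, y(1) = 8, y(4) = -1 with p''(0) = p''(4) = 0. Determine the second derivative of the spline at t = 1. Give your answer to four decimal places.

-1.5000

Put M_i = p'' at the i-th knot. Here h = (1, 3) and Δ = (-1, -3), so the interior equations h_(i-1)·M_(i-1) + 2(h_(i-1)+h_i)·M_i + h_i·M_(i+1) = 6(Δ_i − Δ_(i-1)) read
  1·M_0 + 8·M_1 + 3·M_2 = 6(Δ_1 - Δ_0) = -12
Natural end conditions: M_0 = M_2 = 0.
Forward elimination and back-substitution give M_0 = 0, M_1 = -3/2, M_2 = 0.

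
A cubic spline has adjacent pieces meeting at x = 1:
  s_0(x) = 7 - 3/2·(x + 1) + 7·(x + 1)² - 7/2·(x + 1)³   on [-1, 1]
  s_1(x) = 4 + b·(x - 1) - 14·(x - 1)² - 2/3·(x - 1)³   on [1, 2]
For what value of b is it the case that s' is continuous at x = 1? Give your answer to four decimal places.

-15.5000

s_0'(x) = -3/2 + 14·(x + 1) - 21/2·(x + 1)², so s_0'(1) = -31/2. On the right, s_1'(1) = b, so b = -31/2.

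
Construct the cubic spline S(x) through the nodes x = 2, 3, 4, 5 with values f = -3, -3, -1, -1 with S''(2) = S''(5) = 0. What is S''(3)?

4

Let M_i = S''(x_i). Step sizes h_i = 1, 1, 1; slopes of the chords Δ_i = (y_(i+1) - y_i)/h_i = 0, 2, 0.
  1·M_0 + 4·M_1 + 1·M_2 = 6(Δ_1 - Δ_0) = 12
  1·M_1 + 4·M_2 + 1·M_3 = 6(Δ_2 - Δ_1) = -12
Natural end conditions: M_0 = M_3 = 0.
Hence M_0 = 0, M_1 = 4, M_2 = -4, M_3 = 0.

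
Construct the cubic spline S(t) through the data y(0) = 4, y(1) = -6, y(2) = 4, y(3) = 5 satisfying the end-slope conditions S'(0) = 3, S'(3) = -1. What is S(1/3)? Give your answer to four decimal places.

Write M_i for S''(x_i). With h_i = 1, 1, 1 and divided differences Δ_i = -10, 10, 1, the continuity of S' gives the tridiagonal system
  1·M_0 + 4·M_1 + 1·M_2 = 6(Δ_1 - Δ_0) = 120
  1·M_1 + 4·M_2 + 1·M_3 = 6(Δ_2 - Δ_1) = -54
Clamped end conditions give two more equations: 2h_0·M_0 + h_0·M_1 = 6(Δ_0 - S'(0)) = -78 and h_2·M_2 + 2h_2·M_3 = 6(S'(3) - Δ_2) = -12.
Forward elimination and back-substitution give M_0 = -988/15, M_1 = 806/15, M_2 = -436/15, M_3 = 128/15.
On [0, 1], S(t) = 4 + 3·t - 494/15·t² + 299/15·t³.
With t = 1/3: S(1/3) = 842/405.

2.0790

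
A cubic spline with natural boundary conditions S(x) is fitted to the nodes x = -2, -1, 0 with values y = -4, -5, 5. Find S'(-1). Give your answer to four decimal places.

Write M_i for S''(x_i). With h_i = 1, 1 and divided differences Δ_i = -1, 10, the continuity of S' gives the tridiagonal system
  1·M_0 + 4·M_1 + 1·M_2 = 6(Δ_1 - Δ_0) = 66
Natural end conditions: M_0 = M_2 = 0.
Solving: M_0 = 0, M_1 = 33/2, M_2 = 0.
On [-1, 0], S'(x) = b_1 + 2c_1·(x + 1) + 3d_1·(x + 1)² with b_1 = Δ_1 - h_1(2M_1 + M_2)/6 = 9/2, c_1 = M_1/2 = 33/4, d_1 = (M_2 - M_1)/(6h_1) = -11/4. So S'(-1) = 9/2.

4.5000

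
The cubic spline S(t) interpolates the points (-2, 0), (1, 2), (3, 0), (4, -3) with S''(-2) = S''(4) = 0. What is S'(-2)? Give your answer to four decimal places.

0.9881

Let M_i = S''(x_i). Step sizes h_i = 3, 2, 1; slopes of the chords Δ_i = (y_(i+1) - y_i)/h_i = 2/3, -1, -3.
  3·M_0 + 10·M_1 + 2·M_2 = 6(Δ_1 - Δ_0) = -10
  2·M_1 + 6·M_2 + 1·M_3 = 6(Δ_2 - Δ_1) = -12
Natural end conditions: M_0 = M_3 = 0.
Solving: M_0 = 0, M_1 = -9/14, M_2 = -25/14, M_3 = 0.
On [-2, 1], S'(t) = b_0 + 2c_0·(t + 2) + 3d_0·(t + 2)² with b_0 = Δ_0 - h_0(2M_0 + M_1)/6 = 83/84, c_0 = M_0/2 = 0, d_0 = (M_1 - M_0)/(6h_0) = -1/28. So S'(-2) = 83/84.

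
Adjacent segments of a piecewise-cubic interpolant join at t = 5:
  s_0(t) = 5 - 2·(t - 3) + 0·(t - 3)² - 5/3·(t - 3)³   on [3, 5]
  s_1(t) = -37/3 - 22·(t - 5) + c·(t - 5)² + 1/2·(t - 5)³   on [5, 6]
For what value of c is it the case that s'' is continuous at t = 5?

s_0''(t) = 0 - 10·(t - 3), so s_0''(5) = -20. On the right, s_1''(5) = 2c, so c = -10.

-10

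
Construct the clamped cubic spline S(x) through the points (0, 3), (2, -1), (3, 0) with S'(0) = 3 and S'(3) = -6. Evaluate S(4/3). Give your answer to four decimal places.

Put σ_i = S'' at the i-th knot. Here h = (2, 1) and Δ = (-2, 1), so the interior equations h_(i-1)·σ_(i-1) + 2(h_(i-1)+h_i)·σ_i + h_i·σ_(i+1) = 6(Δ_i − Δ_(i-1)) read
  2·σ_0 + 6·σ_1 + 1·σ_2 = 6(Δ_1 - Δ_0) = 18
Clamped end conditions give two more equations: 2h_0·σ_0 + h_0·σ_1 = 6(Δ_0 - S'(0)) = -30 and h_1·σ_1 + 2h_1·σ_2 = 6(S'(3) - Δ_1) = -42.
Solving the tridiagonal system: σ_0 = -27/2, σ_1 = 12, σ_2 = -27.
On [0, 2], S(x) = 3 + 3·x - 27/4·x² + 17/8·x³.
With x = 4/3: S(4/3) = 1/27.

0.0370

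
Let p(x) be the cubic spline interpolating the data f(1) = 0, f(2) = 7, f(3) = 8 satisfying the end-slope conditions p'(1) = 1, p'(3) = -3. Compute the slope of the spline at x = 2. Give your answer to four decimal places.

Write M_i for p''(x_i). With h_i = 1, 1 and divided differences Δ_i = 7, 1, the continuity of p' gives the tridiagonal system
  1·M_0 + 4·M_1 + 1·M_2 = 6(Δ_1 - Δ_0) = -36
Clamped end conditions give two more equations: 2h_0·M_0 + h_0·M_1 = 6(Δ_0 - p'(1)) = 36 and h_1·M_1 + 2h_1·M_2 = 6(p'(3) - Δ_1) = -24.
Solving: M_0 = 25, M_1 = -14, M_2 = -5.
On [2, 3], p'(x) = b_1 + 2c_1·(x - 2) + 3d_1·(x - 2)² with b_1 = Δ_1 - h_1(2M_1 + M_2)/6 = 13/2, c_1 = M_1/2 = -7, d_1 = (M_2 - M_1)/(6h_1) = 3/2. So p'(2) = 13/2.

6.5000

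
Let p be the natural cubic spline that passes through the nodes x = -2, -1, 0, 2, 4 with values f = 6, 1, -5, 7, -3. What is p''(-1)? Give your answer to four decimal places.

-5.7857

With M_i denoting the second derivative at x_i, h_i = 1, 1, 2, 2, and Δ_i = (y_(i+1) − y_i)/h_i = -5, -6, 6, -5:
  1·M_0 + 4·M_1 + 1·M_2 = 6(Δ_1 - Δ_0) = -6
  1·M_1 + 6·M_2 + 2·M_3 = 6(Δ_2 - Δ_1) = 72
  2·M_2 + 8·M_3 + 2·M_4 = 6(Δ_3 - Δ_2) = -66
Natural end conditions: M_0 = M_4 = 0.
Solving the tridiagonal system: M_0 = 0, M_1 = -81/14, M_2 = 120/7, M_3 = -351/28, M_4 = 0.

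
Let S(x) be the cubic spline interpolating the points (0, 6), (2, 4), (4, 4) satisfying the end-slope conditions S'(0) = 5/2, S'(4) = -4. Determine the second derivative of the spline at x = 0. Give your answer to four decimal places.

-7.6250

Write m_i for S''(x_i). With h_i = 2, 2 and divided differences Δ_i = -1, 0, the continuity of S' gives the tridiagonal system
  2·m_0 + 8·m_1 + 2·m_2 = 6(Δ_1 - Δ_0) = 6
Clamped end conditions give two more equations: 2h_0·m_0 + h_0·m_1 = 6(Δ_0 - S'(0)) = -21 and h_1·m_1 + 2h_1·m_2 = 6(S'(4) - Δ_1) = -24.
Forward elimination and back-substitution give m_0 = -61/8, m_1 = 19/4, m_2 = -67/8.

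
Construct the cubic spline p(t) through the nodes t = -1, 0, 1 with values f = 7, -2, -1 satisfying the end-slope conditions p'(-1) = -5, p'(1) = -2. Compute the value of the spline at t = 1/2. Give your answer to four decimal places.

-1.7813

Put σ_i = p'' at the i-th knot. Here h = (1, 1) and Δ = (-9, 1), so the interior equations h_(i-1)·σ_(i-1) + 2(h_(i-1)+h_i)·σ_i + h_i·σ_(i+1) = 6(Δ_i − Δ_(i-1)) read
  1·σ_0 + 4·σ_1 + 1·σ_2 = 6(Δ_1 - Δ_0) = 60
Clamped end conditions give two more equations: 2h_0·σ_0 + h_0·σ_1 = 6(Δ_0 - p'(-1)) = -24 and h_1·σ_1 + 2h_1·σ_2 = 6(p'(1) - Δ_1) = -18.
Hence σ_0 = -51/2, σ_1 = 27, σ_2 = -45/2.
On [0, 1], p(t) = -2 - 17/4·t + 27/2·t² - 33/4·t³.
With t = 1/2: p(1/2) = -57/32.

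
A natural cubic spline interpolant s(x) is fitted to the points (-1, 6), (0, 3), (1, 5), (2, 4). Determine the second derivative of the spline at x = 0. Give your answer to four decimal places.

Put m_i = s'' at the i-th knot. Here h = (1, 1, 1) and Δ = (-3, 2, -1), so the interior equations h_(i-1)·m_(i-1) + 2(h_(i-1)+h_i)·m_i + h_i·m_(i+1) = 6(Δ_i − Δ_(i-1)) read
  1·m_0 + 4·m_1 + 1·m_2 = 6(Δ_1 - Δ_0) = 30
  1·m_1 + 4·m_2 + 1·m_3 = 6(Δ_2 - Δ_1) = -18
Natural end conditions: m_0 = m_3 = 0.
Solving: m_0 = 0, m_1 = 46/5, m_2 = -34/5, m_3 = 0.

9.2000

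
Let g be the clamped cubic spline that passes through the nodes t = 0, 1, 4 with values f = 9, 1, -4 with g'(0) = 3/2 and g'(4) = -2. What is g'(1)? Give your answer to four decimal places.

Put M_i = g'' at the i-th knot. Here h = (1, 3) and Δ = (-8, -5/3), so the interior equations h_(i-1)·M_(i-1) + 2(h_(i-1)+h_i)·M_i + h_i·M_(i+1) = 6(Δ_i − Δ_(i-1)) read
  1·M_0 + 8·M_1 + 3·M_2 = 6(Δ_1 - Δ_0) = 38
Clamped end conditions give two more equations: 2h_0·M_0 + h_0·M_1 = 6(Δ_0 - g'(0)) = -57 and h_1·M_1 + 2h_1·M_2 = 6(g'(4) - Δ_1) = -2.
Solving the tridiagonal system: M_0 = -273/8, M_1 = 45/4, M_2 = -143/24.
On [1, 4], g'(t) = b_1 + 2c_1·(t - 1) + 3d_1·(t - 1)² with b_1 = Δ_1 - h_1(2M_1 + M_2)/6 = -159/16, c_1 = M_1/2 = 45/8, d_1 = (M_2 - M_1)/(6h_1) = -413/432. So g'(1) = -159/16.

-9.9375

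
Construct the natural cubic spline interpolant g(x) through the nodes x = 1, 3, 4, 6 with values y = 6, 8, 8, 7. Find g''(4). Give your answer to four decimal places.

Write M_i for g''(x_i). With h_i = 2, 1, 2 and divided differences Δ_i = 1, 0, -1/2, the continuity of g' gives the tridiagonal system
  2·M_0 + 6·M_1 + 1·M_2 = 6(Δ_1 - Δ_0) = -6
  1·M_1 + 6·M_2 + 2·M_3 = 6(Δ_2 - Δ_1) = -3
Natural end conditions: M_0 = M_3 = 0.
Solving the tridiagonal system: M_0 = 0, M_1 = -33/35, M_2 = -12/35, M_3 = 0.

-0.3429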